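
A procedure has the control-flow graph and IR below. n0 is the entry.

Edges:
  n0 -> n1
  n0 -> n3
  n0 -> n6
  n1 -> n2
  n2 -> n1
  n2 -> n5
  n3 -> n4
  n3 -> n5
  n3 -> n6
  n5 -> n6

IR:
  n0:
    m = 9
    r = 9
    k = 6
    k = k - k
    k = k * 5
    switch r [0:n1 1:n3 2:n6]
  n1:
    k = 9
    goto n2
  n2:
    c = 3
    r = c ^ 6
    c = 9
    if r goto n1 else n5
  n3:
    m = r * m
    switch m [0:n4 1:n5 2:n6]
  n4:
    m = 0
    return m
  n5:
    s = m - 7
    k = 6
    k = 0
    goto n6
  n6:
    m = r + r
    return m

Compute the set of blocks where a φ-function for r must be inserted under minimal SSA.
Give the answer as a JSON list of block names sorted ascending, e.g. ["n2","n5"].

idom tree: n1←n0 n2←n1 n3←n0 n4←n3 n5←n0 n6←n0
Dom∩ at merges:
  n1: preds {n0,n2}: {n0} ∩ {n0,n1,n2} = {n0}; idom=n0
  n5: preds {n2,n3}: {n0,n1,n2} ∩ {n0,n3} = {n0}; idom=n0
  n6: preds {n0,n3,n5}: {n0} ∩ {n0,n3} ∩ {n0,n5} = {n0}; idom=n0

Frontier:
  n1←n0: walk · to n0
  n1←n2: walk n2→n1 to n0
  n5←n2: walk n2→n1 to n0
  n5←n3: walk n3 to n0
  n6←n0: walk · to n0
  n6←n3: walk n3 to n0
  n6←n5: walk n5 to n0
  n0: DF=∅
  n1: DF={n1,n5}
  n2: DF={n1,n5}
  n3: DF={n5,n6}
  n4: DF=∅
  n5: DF={n6}
  n6: DF=∅

φ for r: defs {n0,n2}
  DF⁺ = {n1,n5,n6}

Answer: ["n1", "n5", "n6"]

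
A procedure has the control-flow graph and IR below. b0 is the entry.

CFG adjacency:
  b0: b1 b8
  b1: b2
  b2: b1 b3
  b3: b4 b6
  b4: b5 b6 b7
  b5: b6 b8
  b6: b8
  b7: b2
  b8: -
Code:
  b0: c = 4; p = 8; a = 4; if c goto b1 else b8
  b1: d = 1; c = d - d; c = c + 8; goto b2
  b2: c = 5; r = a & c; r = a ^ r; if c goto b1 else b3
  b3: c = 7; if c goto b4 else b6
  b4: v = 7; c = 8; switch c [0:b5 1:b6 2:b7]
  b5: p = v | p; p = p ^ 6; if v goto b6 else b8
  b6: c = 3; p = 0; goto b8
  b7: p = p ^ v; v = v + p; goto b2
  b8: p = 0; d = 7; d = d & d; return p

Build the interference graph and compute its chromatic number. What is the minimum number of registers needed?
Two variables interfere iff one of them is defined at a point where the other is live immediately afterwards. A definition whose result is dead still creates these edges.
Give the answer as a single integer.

Block summaries:
  b0 def {a,c,p} use ∅
  b1 def {c,d} use ∅
  b2 def {c,r} use {a}
  b3 def {c} use ∅
  b4 def {c,v} use ∅
  b5 def {p} use {p,v}
  b6 def {c,p} use ∅
  b7 def {p,v} use {p,v}
  b8 def {d,p} use ∅

Backward fixpoint:
  b0 li=∅ lo={a,p}
  b1 li={a,p} lo={a,p}
  b2 li={a,p} lo={a,p}
  b3 li={a,p} lo={a,p}
  b4 li={a,p} lo={a,p,v}
  b5 li={p,v} lo=∅
  b6 li=∅ lo=∅
  b7 li={a,p,v} lo={a,p}
  b8 li=∅ lo=∅

Interfere edges:
  a↔{c,d,p,r,v}
  c↔{a,p,r,v}
  d↔{a,p}
  p↔{a,c,d,r,v}
  r↔{a,c,p}
  v↔{a,c,p}

Registers:
  clique {a,c,p,r} ⇒ need ≥ 4
  assign a→c0 c→c2 d→c2 p→c1 r→c3 v→c3 — no edge inside a register ⇒ χ ≤ 4
  χ = 4

Answer: 4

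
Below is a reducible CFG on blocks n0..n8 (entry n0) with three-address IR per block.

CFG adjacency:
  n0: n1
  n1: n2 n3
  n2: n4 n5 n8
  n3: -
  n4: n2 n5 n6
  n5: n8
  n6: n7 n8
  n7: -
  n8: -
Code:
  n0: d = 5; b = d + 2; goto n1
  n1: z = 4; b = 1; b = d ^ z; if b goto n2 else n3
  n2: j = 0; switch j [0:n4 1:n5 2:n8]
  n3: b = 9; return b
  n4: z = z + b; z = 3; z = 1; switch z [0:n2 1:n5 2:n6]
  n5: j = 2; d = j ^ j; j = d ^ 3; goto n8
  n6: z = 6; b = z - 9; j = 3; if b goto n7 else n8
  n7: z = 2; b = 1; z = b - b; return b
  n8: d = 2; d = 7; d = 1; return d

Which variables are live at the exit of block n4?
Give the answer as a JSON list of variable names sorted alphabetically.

Answer: ["b", "z"]

Derivation:
Block summaries:
  n0: {b,d} / ∅
  n1: {b,z} / {d}
  n2: {j} / ∅
  n3: {b} / ∅
  n4: {z} / {b,z}
  n5: {d,j} / ∅
  n6: {b,j,z} / ∅
  n7: {b,z} / ∅
  n8: {d} / ∅

Live sets:
  live n0: ∅→{d}
  live n1: {d}→{b,z}
  live n2: {b,z}→{b,z}
  live n3: ∅→∅
  live n4: {b,z}→{b,z}
  live n5: ∅→∅
  live n6: ∅→∅
  live n7: ∅→∅
  live n8: ∅→∅

live-out(n4) = ["b", "z"]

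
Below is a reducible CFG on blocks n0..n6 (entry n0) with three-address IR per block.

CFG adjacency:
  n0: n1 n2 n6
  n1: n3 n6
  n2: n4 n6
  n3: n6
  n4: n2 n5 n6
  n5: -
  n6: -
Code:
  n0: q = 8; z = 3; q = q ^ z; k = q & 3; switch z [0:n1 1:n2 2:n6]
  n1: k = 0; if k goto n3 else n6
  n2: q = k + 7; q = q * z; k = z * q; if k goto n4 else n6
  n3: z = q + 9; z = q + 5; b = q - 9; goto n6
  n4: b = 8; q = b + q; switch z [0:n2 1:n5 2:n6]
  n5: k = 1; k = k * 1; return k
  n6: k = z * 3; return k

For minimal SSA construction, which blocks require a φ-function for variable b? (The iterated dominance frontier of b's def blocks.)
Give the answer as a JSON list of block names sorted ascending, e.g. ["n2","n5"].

idom tree: n1←n0 n2←n0 n3←n1 n4←n2 n5←n4 n6←n0
Dom at joins:
  n2: preds {n0,n4}: {n0} ∩ {n0,n2,n4} = {n0}; idom=n0
  n6: preds {n0,n1,n2,n3,n4}: {n0} ∩ {n0,n1} ∩ {n0,n2} ∩ {n0,n1,n3} ∩ {n0,n2,n4} = {n0}; idom=n0

Frontier:
  n2←n0: walk · to n0
  n2←n4: walk n4→n2 to n0
  n6←n0: walk · to n0
  n6←n1: walk n1 to n0
  n6←n2: walk n2 to n0
  n6←n3: walk n3→n1 to n0
  n6←n4: walk n4→n2 to n0
  n0 → ∅
  n1 → {n6}
  n2 → {n2,n6}
  n3 → {n6}
  n4 → {n2,n6}
  n5 → ∅
  n6 → ∅

φ for b: defs {n3,n4}
  DF⁺ = {n2,n6}

Answer: ["n2", "n6"]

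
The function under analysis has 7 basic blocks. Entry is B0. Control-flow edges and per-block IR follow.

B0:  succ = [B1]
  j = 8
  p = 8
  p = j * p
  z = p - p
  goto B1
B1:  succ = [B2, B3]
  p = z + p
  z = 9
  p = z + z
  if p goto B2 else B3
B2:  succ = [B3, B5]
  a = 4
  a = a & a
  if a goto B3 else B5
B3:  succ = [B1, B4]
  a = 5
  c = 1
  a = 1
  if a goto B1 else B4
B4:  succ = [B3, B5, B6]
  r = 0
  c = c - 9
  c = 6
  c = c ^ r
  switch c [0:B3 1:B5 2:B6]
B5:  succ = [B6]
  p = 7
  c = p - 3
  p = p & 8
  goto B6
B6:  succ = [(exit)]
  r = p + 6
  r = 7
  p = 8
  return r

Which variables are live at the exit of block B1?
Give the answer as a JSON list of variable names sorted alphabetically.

def/use:
  B0 def {j,p,z} use ∅
  B1 def {p,z} use {p,z}
  B2 def {a} use ∅
  B3 def {a,c} use ∅
  B4 def {c,r} use {c}
  B5 def {c,p} use ∅
  B6 def {p,r} use {p}

Live sets:
  live B0: ∅→{p,z}
  live B1: {p,z}→{p,z}
  live B2: {p,z}→{p,z}
  live B3: {p,z}→{c,p,z}
  live B4: {c,p,z}→{p,z}
  live B5: ∅→{p}
  live B6: {p}→∅

live-out(B1) = ["p", "z"]

Answer: ["p", "z"]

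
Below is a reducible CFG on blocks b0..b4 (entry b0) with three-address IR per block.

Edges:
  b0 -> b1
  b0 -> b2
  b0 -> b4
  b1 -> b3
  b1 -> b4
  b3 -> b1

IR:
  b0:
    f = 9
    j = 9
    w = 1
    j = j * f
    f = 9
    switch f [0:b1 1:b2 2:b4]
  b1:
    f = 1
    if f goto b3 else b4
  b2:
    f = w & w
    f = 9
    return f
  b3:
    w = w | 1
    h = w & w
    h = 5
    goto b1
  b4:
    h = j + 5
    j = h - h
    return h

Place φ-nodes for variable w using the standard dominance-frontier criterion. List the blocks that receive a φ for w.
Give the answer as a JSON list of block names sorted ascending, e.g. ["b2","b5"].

Answer: ["b1", "b4"]

Derivation:
idom tree: b1←b0 b2←b0 b3←b1 b4←b0
Dom∩ at merges:
  b1: preds {b0,b3}: {b0} ∩ {b0,b1,b3} = {b0}; idom=b0
  b4: preds {b0,b1}: {b0} ∩ {b0,b1} = {b0}; idom=b0

Frontier:
  b1←b0: walk · to b0
  b1←b3: walk b3→b1 to b0
  b4←b0: walk · to b0
  b4←b1: walk b1 to b0
  b0 → ∅
  b1 → {b1,b4}
  b2 → ∅
  b3 → {b1}
  b4 → ∅

φ for w: defs {b0,b3}
  DF⁺ = {b1,b4}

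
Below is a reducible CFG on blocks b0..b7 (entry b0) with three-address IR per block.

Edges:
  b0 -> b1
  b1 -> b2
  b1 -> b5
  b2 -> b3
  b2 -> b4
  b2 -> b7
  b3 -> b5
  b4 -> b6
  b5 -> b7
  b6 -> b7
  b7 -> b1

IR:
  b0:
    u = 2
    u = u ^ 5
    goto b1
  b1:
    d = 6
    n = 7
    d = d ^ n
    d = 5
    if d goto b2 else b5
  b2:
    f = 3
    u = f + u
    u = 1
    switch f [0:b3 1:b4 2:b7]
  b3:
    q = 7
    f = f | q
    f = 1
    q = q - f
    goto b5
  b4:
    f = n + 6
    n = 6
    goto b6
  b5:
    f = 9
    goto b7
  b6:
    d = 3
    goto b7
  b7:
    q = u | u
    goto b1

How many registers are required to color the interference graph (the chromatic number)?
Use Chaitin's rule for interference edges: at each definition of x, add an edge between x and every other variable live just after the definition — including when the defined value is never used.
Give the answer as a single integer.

Per-block:
  b0: {u} / ∅
  b1: {d,n} / ∅
  b2: {f,u} / {u}
  b3: {f,q} / {f}
  b4: {f,n} / {n}
  b5: {f} / ∅
  b6: {d} / ∅
  b7: {q} / {u}

Liveness:
  live b0: ∅→{u}
  live b1: {u}→{n,u}
  live b2: {n,u}→{f,n,u}
  live b3: {f,u}→{u}
  live b4: {n,u}→{u}
  live b5: {u}→{u}
  live b6: {u}→{u}
  live b7: {u}→{u}

Interference:
  d — {n,u}
  f — {n,q,u}
  n — {d,f,u}
  q — {f,u}
  u — {d,f,n,q}

Registers:
  clique {d,n,u} ⇒ need ≥ 3
  assign d→c1 f→c1 n→c2 q→c2 u→c0 — no edge inside a register ⇒ χ ≤ 3
  χ = 3

Answer: 3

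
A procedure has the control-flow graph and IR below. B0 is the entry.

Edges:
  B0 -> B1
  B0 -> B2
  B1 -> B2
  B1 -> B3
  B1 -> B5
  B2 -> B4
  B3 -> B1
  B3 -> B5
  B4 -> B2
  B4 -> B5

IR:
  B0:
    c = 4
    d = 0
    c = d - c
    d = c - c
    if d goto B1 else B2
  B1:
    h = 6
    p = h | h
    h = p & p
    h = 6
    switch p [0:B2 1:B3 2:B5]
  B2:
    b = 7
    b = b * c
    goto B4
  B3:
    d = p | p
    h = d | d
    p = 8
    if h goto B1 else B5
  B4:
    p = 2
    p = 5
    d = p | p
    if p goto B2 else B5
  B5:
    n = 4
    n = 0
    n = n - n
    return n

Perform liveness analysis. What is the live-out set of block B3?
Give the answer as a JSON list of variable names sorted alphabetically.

Answer: ["c"]

Analysis:
Block summaries:
  B0: {c,d} / ∅
  B1: {h,p} / ∅
  B2: {b} / {c}
  B3: {d,h,p} / {p}
  B4: {d,p} / ∅
  B5: {n} / ∅

Liveness:
  live B0: ∅→{c}
  live B1: {c}→{c,p}
  live B2: {c}→{c}
  live B3: {c,p}→{c}
  live B4: {c}→{c}
  live B5: ∅→∅

live-out(B3) = ["c"]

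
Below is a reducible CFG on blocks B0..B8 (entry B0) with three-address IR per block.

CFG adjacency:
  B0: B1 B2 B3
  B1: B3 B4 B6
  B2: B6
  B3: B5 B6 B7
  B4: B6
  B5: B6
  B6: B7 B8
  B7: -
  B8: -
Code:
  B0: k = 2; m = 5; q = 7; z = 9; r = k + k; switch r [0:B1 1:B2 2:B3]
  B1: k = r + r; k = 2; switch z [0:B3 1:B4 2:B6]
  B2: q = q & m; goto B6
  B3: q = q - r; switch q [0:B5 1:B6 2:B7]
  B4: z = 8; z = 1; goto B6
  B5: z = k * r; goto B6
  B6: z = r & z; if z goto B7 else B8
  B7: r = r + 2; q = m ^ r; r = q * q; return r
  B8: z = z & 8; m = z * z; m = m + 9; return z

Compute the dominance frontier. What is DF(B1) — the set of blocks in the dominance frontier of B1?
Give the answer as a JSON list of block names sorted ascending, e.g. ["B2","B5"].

idom tree: B1←B0 B2←B0 B3←B0 B4←B1 B5←B3 B6←B0 B7←B0 B8←B6
Join-block Dom:
  B3: preds {B0,B1}: {B0} ∩ {B0,B1} = {B0}; idom=B0
  B6: preds {B1,B2,B3,B4,B5}: {B0,B1} ∩ {B0,B2} ∩ {B0,B3} ∩ {B0,B1,B4} ∩ {B0,B3,B5} = {B0}; idom=B0
  B7: preds {B3,B6}: {B0,B3} ∩ {B0,B6} = {B0}; idom=B0

DF derivation:
  join B3 pred B0: · stop@B0
  join B3 pred B1: B1 stop@B0
  join B6 pred B1: B1 stop@B0
  join B6 pred B2: B2 stop@B0
  join B6 pred B3: B3 stop@B0
  join B6 pred B4: B4→B1 stop@B0
  join B6 pred B5: B5→B3 stop@B0
  join B7 pred B3: B3 stop@B0
  join B7 pred B6: B6 stop@B0
  B0 → ∅
  B1 → {B3,B6}
  B2 → {B6}
  B3 → {B6,B7}
  B4 → {B6}
  B5 → {B6}
  B6 → {B7}
  B7 → ∅
  B8 → ∅

DF(B1) = ["B3", "B6"]

Answer: ["B3", "B6"]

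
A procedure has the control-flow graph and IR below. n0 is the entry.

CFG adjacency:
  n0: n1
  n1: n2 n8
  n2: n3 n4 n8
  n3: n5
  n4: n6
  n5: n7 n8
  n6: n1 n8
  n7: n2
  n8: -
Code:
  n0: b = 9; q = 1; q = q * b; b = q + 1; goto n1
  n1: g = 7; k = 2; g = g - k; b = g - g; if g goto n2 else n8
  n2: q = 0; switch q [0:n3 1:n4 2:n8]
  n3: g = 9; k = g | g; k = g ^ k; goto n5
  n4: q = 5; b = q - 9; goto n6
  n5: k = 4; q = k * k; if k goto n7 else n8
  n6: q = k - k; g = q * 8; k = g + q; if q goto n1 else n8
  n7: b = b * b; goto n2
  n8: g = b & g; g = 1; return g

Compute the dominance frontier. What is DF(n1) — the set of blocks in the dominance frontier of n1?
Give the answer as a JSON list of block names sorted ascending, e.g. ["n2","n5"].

Answer: ["n1"]

Analysis:
idom tree: n1←n0 n2←n1 n3←n2 n4←n2 n5←n3 n6←n4 n7←n5 n8←n1
Dom∩ at merges:
  n1: preds {n0,n6}: {n0} ∩ {n0,n1,n2,n4,n6} = {n0}; idom=n0
  n2: preds {n1,n7}: {n0,n1} ∩ {n0,n1,n2,n3,n5,n7} = {n0,n1}; idom=n1
  n8: preds {n1,n2,n5,n6}: {n0,n1} ∩ {n0,n1,n2} ∩ {n0,n1,n2,n3,n5} ∩ {n0,n1,n2,n4,n6} = {n0,n1}; idom=n1

DF derivation:
  join n1 pred n0: · stop@n0
  join n1 pred n6: n6→n4→n2→n1 stop@n0
  join n2 pred n1: · stop@n1
  join n2 pred n7: n7→n5→n3→n2 stop@n1
  join n8 pred n1: · stop@n1
  join n8 pred n2: n2 stop@n1
  join n8 pred n5: n5→n3→n2 stop@n1
  join n8 pred n6: n6→n4→n2 stop@n1
  DF(n0)=∅
  DF(n1)={n1}
  DF(n2)={n1,n2,n8}
  DF(n3)={n2,n8}
  DF(n4)={n1,n8}
  DF(n5)={n2,n8}
  DF(n6)={n1,n8}
  DF(n7)={n2}
  DF(n8)=∅

DF(n1) = ["n1"]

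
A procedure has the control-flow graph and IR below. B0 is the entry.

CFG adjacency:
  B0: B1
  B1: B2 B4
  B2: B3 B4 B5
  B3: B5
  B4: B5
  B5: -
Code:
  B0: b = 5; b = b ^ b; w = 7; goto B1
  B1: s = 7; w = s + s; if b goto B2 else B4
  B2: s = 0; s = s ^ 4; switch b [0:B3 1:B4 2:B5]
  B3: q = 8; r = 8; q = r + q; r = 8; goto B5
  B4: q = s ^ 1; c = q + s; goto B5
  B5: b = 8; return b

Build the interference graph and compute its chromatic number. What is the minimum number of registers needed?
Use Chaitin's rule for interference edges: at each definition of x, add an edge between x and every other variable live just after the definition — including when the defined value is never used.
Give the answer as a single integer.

Block summaries:
  B0 def {b,w} use ∅
  B1 def {s,w} use {b}
  B2 def {s} use {b}
  B3 def {q,r} use ∅
  B4 def {c,q} use {s}
  B5 def {b} use ∅

Backward fixpoint:
  B0 li=∅ lo={b}
  B1 li={b} lo={b,s}
  B2 li={b} lo={s}
  B3 li=∅ lo=∅
  B4 li={s} lo=∅
  B5 li=∅ lo=∅

Conflict graph:
  b↔{s,w}
  c↔∅
  q↔{r,s}
  r↔{q}
  s↔{b,q,w}
  w↔{b,s}

Registers:
  clique {b,s,w} ⇒ need ≥ 3
  3-colouring: R0={c,r,s}  R1={b,q}  R2={w}
  χ = 3

Answer: 3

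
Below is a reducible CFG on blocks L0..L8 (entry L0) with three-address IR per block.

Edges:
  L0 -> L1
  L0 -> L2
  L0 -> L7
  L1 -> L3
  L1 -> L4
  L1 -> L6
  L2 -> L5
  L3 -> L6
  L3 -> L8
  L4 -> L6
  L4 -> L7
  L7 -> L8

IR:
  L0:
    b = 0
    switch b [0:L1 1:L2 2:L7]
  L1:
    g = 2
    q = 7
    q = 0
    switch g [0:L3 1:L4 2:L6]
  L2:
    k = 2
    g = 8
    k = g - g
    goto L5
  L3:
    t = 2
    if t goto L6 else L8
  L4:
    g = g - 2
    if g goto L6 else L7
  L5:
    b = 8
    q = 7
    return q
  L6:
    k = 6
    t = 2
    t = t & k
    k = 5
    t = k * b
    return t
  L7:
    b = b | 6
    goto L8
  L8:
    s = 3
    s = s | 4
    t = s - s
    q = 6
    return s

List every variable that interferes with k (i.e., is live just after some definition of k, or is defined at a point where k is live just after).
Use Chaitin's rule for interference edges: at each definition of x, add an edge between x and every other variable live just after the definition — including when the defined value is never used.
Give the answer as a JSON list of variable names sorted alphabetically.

def/use:
  L0: def={b} ue=∅
  L1: def={g,q} ue=∅
  L2: def={g,k} ue=∅
  L3: def={t} ue=∅
  L4: def={g} ue={g}
  L5: def={b,q} ue=∅
  L6: def={k,t} ue={b}
  L7: def={b} ue={b}
  L8: def={q,s,t} ue=∅

Liveness:
  live L0: ∅→{b}
  live L1: {b}→{b,g}
  live L2: ∅→∅
  live L3: {b}→{b}
  live L4: {b,g}→{b}
  live L5: ∅→∅
  live L6: {b}→∅
  live L7: {b}→∅
  live L8: ∅→∅

Conflict graph:
  b — {g,k,q,t}
  g — {b,q}
  k — {b,t}
  q — {b,g,s}
  s — {q,t}
  t — {b,k,s}

N(k) = ["b", "t"]

Answer: ["b", "t"]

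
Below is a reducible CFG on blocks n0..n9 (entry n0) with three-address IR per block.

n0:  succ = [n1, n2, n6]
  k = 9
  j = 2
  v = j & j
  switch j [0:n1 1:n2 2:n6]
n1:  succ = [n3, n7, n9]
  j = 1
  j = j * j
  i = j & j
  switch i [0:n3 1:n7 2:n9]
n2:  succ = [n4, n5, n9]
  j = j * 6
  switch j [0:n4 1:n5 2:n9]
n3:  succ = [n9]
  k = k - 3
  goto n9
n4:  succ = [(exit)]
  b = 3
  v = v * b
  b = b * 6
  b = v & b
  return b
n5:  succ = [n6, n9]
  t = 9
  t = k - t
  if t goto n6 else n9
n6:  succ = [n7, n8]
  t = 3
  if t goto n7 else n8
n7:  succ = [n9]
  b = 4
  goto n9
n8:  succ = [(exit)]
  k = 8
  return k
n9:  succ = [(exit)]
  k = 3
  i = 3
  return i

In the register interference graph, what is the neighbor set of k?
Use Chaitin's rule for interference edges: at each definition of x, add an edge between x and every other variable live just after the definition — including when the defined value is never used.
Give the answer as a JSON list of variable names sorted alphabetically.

Answer: ["i", "j", "t", "v"]

Analysis:
Block summaries:
  n0: def={j,k,v} ue=∅
  n1: def={i,j} ue=∅
  n2: def={j} ue={j}
  n3: def={k} ue={k}
  n4: def={b,v} ue={v}
  n5: def={t} ue={k}
  n6: def={t} ue=∅
  n7: def={b} ue=∅
  n8: def={k} ue=∅
  n9: def={i,k} ue=∅

Live sets:
  n0: in=∅ out={j,k,v}
  n1: in={k} out={k}
  n2: in={j,k,v} out={k,v}
  n3: in={k} out=∅
  n4: in={v} out=∅
  n5: in={k} out=∅
  n6: in=∅ out=∅
  n7: in=∅ out=∅
  n8: in=∅ out=∅
  n9: in=∅ out=∅

Interfere edges:
  b↔{v}
  i↔{k}
  j↔{k,v}
  k↔{i,j,t,v}
  t↔{k}
  v↔{b,j,k}

N(k) = ["i", "j", "t", "v"]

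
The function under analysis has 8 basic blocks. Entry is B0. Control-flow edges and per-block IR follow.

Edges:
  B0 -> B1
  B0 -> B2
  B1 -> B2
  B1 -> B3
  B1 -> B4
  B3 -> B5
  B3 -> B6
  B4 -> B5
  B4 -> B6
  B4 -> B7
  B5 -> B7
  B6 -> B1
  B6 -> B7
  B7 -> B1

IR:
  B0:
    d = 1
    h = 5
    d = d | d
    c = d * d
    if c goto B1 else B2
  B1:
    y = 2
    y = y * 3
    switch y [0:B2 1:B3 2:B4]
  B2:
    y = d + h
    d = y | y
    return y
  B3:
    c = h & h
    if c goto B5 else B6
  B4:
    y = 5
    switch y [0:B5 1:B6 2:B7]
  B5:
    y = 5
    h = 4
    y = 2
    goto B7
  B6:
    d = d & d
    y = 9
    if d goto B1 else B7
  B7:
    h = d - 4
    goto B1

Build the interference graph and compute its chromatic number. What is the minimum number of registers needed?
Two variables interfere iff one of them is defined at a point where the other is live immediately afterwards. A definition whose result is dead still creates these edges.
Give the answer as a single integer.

Answer: 3

Analysis:
def/use:
  B0 def {c,d,h} use ∅
  B1 def {y} use ∅
  B2 def {d,y} use {d,h}
  B3 def {c} use {h}
  B4 def {y} use ∅
  B5 def {h,y} use ∅
  B6 def {d,y} use {d}
  B7 def {h} use {d}

Live sets:
  live B0: ∅→{d,h}
  live B1: {d,h}→{d,h}
  live B2: {d,h}→∅
  live B3: {d,h}→{d,h}
  live B4: {d,h}→{d,h}
  live B5: {d}→{d}
  live B6: {d,h}→{d,h}
  live B7: {d}→{d,h}

Interference:
  c: {d,h}
  d: {c,h,y}
  h: {c,d,y}
  y: {d,h}

Registers:
  clique {c,d,h} ⇒ need ≥ 3
  assign c→c2 d→c0 h→c1 y→c2 — no edge inside a register ⇒ χ ≤ 3
  χ = 3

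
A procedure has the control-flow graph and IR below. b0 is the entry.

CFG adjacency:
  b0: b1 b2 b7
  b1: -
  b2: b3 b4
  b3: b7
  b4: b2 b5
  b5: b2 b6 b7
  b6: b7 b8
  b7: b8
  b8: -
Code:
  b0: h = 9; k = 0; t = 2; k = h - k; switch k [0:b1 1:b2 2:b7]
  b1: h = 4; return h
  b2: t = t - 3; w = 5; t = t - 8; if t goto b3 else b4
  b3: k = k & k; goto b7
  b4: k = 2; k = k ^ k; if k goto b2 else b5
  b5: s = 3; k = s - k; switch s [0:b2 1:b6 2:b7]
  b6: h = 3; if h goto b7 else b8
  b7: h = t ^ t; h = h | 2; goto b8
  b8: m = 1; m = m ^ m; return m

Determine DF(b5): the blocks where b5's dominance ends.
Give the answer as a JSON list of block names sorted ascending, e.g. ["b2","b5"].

idom tree: b1←b0 b2←b0 b3←b2 b4←b2 b5←b4 b6←b5 b7←b0 b8←b0
Dom∩ at merges:
  b2: preds {b0,b4,b5}: {b0} ∩ {b0,b2,b4} ∩ {b0,b2,b4,b5} = {b0}; idom=b0
  b7: preds {b0,b3,b5,b6}: {b0} ∩ {b0,b2,b3} ∩ {b0,b2,b4,b5} ∩ {b0,b2,b4,b5,b6} = {b0}; idom=b0
  b8: preds {b6,b7}: {b0,b2,b4,b5,b6} ∩ {b0,b7} = {b0}; idom=b0

DF derivation:
  b2←b0: walk · to b0
  b2←b4: walk b4→b2 to b0
  b2←b5: walk b5→b4→b2 to b0
  b7←b0: walk · to b0
  b7←b3: walk b3→b2 to b0
  b7←b5: walk b5→b4→b2 to b0
  b7←b6: walk b6→b5→b4→b2 to b0
  b8←b6: walk b6→b5→b4→b2 to b0
  b8←b7: walk b7 to b0
  b0 → ∅
  b1 → ∅
  b2 → {b2,b7,b8}
  b3 → {b7}
  b4 → {b2,b7,b8}
  b5 → {b2,b7,b8}
  b6 → {b7,b8}
  b7 → {b8}
  b8 → ∅

DF(b5) = ["b2", "b7", "b8"]

Answer: ["b2", "b7", "b8"]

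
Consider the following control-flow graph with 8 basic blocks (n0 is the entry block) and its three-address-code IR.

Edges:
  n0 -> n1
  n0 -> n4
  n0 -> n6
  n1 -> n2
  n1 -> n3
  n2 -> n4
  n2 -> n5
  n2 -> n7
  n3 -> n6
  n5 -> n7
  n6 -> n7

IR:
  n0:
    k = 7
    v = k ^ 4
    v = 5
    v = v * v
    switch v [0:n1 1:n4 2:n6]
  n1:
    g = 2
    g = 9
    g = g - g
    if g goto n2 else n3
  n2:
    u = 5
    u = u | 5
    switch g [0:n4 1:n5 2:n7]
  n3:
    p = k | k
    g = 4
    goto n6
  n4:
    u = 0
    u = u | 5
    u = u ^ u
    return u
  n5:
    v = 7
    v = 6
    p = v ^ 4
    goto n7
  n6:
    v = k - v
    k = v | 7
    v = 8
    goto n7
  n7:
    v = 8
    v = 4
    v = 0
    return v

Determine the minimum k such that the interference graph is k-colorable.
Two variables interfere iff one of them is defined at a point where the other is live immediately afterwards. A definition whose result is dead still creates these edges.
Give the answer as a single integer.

Per-block:
  n0 def {k,v} use ∅
  n1 def {g} use ∅
  n2 def {u} use {g}
  n3 def {g,p} use {k}
  n4 def {u} use ∅
  n5 def {p,v} use ∅
  n6 def {k,v} use {k,v}
  n7 def {v} use ∅

Backward fixpoint:
  n0 li=∅ lo={k,v}
  n1 li={k,v} lo={g,k,v}
  n2 li={g} lo=∅
  n3 li={k,v} lo={k,v}
  n4 li=∅ lo=∅
  n5 li=∅ lo=∅
  n6 li={k,v} lo=∅
  n7 li=∅ lo=∅

Conflict graph:
  g↔{k,u,v}
  k↔{g,p,v}
  p↔{k,v}
  u↔{g}
  v↔{g,k,p}

Colouring:
  clique {g,k,v} ⇒ need ≥ 3
  assign g→r0 k→r1 p→r0 u→r1 v→r2 — no edge inside a register ⇒ χ ≤ 3
  χ = 3

Answer: 3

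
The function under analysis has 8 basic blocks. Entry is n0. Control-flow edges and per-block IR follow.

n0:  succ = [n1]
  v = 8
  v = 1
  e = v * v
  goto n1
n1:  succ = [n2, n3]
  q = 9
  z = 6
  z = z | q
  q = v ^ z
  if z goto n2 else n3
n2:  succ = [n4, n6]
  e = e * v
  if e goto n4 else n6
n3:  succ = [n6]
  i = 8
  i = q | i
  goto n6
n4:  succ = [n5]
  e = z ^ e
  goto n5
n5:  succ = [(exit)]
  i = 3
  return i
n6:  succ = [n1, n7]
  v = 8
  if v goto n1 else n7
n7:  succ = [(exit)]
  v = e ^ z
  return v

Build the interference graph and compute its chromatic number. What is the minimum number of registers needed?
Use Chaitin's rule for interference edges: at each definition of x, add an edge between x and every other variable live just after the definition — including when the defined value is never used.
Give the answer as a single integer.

Per-block:
  n0: {e,v} / ∅
  n1: {q,z} / {v}
  n2: {e} / {e,v}
  n3: {i} / {q}
  n4: {e} / {e,z}
  n5: {i} / ∅
  n6: {v} / ∅
  n7: {v} / {e,z}

Liveness:
  live n0: ∅→{e,v}
  live n1: {e,v}→{e,q,v,z}
  live n2: {e,v,z}→{e,z}
  live n3: {e,q,z}→{e,z}
  live n4: {e,z}→∅
  live n5: ∅→∅
  live n6: {e,z}→{e,v,z}
  live n7: {e,z}→∅

Interfere edges:
  e: {i,q,v,z}
  i: {e,q,z}
  q: {e,i,v,z}
  v: {e,q,z}
  z: {e,i,q,v}

Colouring:
  clique {e,i,q,z} ⇒ need ≥ 4
  assign e→r0 i→r3 q→r1 v→r3 z→r2 — no edge inside a register ⇒ χ ≤ 4
  χ = 4

Answer: 4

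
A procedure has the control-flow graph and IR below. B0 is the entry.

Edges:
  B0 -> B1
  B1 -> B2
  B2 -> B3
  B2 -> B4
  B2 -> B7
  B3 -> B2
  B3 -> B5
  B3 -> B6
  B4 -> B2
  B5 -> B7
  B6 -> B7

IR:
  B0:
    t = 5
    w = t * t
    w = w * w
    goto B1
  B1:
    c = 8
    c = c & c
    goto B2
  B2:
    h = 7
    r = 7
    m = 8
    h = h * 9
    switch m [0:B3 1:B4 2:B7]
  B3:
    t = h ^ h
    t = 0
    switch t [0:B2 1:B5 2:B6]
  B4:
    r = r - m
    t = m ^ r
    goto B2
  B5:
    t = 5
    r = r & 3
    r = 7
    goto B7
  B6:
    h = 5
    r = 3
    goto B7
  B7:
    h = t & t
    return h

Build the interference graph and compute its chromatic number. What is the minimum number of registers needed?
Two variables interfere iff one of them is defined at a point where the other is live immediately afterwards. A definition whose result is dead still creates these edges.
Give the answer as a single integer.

def/use:
  B0: def={t,w} ue=∅
  B1: def={c} ue=∅
  B2: def={h,m,r} ue=∅
  B3: def={t} ue={h}
  B4: def={r,t} ue={m,r}
  B5: def={r,t} ue={r}
  B6: def={h,r} ue=∅
  B7: def={h} ue={t}

Backward fixpoint:
  B0: in=∅ out={t}
  B1: in={t} out={t}
  B2: in={t} out={h,m,r,t}
  B3: in={h,r} out={r,t}
  B4: in={m,r} out={t}
  B5: in={r} out={t}
  B6: in={t} out={t}
  B7: in={t} out=∅

Conflict graph:
  c: {t}
  h: {m,r,t}
  m: {h,r,t}
  r: {h,m,t}
  t: {c,h,m,r,w}
  w: {t}

Colouring:
  clique {h,m,r,t} ⇒ need ≥ 4
  4-colouring: R0={t}  R1={c,h,w}  R2={m}  R3={r}
  χ = 4

Answer: 4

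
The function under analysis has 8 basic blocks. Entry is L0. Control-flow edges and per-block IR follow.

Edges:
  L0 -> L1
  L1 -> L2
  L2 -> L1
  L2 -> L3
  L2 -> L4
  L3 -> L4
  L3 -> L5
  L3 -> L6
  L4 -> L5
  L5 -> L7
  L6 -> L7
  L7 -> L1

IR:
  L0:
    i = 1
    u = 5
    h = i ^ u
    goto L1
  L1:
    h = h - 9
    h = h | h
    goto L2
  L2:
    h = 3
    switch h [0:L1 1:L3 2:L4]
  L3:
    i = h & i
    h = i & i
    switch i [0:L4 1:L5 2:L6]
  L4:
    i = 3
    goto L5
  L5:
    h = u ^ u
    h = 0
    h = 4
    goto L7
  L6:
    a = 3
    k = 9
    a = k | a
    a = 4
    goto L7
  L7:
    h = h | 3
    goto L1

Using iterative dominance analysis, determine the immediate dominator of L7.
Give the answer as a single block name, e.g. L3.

Answer: L2

Derivation:
idom tree: L1←L0 L2←L1 L3←L2 L4←L2 L5←L2 L6←L3 L7←L2
Dom∩ at merges:
  L1: preds {L0,L2,L7}: {L0} ∩ {L0,L1,L2} ∩ {L0,L1,L2,L7} = {L0}; idom=L0
  L4: preds {L2,L3}: {L0,L1,L2} ∩ {L0,L1,L2,L3} = {L0,L1,L2}; idom=L2
  L5: preds {L3,L4}: {L0,L1,L2,L3} ∩ {L0,L1,L2,L4} = {L0,L1,L2}; idom=L2
  L7: preds {L5,L6}: {L0,L1,L2,L5} ∩ {L0,L1,L2,L3,L6} = {L0,L1,L2}; idom=L2

idom(L7) = L2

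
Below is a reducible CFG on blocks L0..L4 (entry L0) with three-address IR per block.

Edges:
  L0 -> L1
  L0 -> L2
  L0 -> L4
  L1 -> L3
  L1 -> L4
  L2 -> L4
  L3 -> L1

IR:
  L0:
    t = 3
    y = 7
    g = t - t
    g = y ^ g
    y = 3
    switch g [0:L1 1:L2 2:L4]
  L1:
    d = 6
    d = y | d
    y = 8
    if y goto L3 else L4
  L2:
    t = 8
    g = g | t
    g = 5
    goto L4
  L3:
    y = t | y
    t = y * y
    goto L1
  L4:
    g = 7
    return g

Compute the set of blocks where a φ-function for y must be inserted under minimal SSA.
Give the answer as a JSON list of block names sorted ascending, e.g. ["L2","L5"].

idom tree: L1←L0 L2←L0 L3←L1 L4←L0
Join-block Dom:
  L1: preds {L0,L3}: {L0} ∩ {L0,L1,L3} = {L0}; idom=L0
  L4: preds {L0,L1,L2}: {L0} ∩ {L0,L1} ∩ {L0,L2} = {L0}; idom=L0

DF walk-up:
  L1←L0: walk · to L0
  L1←L3: walk L3→L1 to L0
  L4←L0: walk · to L0
  L4←L1: walk L1 to L0
  L4←L2: walk L2 to L0
  L0 → ∅
  L1 → {L1,L4}
  L2 → {L4}
  L3 → {L1}
  L4 → ∅

φ for y: defs {L0,L1,L3}
  DF⁺ = {L1,L4}

Answer: ["L1", "L4"]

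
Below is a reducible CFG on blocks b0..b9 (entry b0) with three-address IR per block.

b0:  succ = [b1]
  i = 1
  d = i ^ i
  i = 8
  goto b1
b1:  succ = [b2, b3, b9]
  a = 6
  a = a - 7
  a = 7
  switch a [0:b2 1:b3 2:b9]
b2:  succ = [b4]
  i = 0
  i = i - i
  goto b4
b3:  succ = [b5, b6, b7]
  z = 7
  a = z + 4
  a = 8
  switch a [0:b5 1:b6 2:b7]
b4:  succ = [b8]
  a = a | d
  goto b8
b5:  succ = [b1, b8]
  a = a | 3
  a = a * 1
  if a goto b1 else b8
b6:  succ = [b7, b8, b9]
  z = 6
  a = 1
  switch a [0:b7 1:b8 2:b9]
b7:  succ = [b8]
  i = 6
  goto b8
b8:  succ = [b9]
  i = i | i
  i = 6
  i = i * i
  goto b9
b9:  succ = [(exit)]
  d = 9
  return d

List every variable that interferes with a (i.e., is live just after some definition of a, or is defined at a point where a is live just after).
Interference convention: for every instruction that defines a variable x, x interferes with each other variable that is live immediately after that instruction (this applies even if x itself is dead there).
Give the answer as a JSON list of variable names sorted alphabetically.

Answer: ["d", "i"]

Derivation:
Block summaries:
  b0: def={d,i} ue=∅
  b1: def={a} ue=∅
  b2: def={i} ue=∅
  b3: def={a,z} ue=∅
  b4: def={a} ue={a,d}
  b5: def={a} ue={a}
  b6: def={a,z} ue=∅
  b7: def={i} ue=∅
  b8: def={i} ue={i}
  b9: def={d} ue=∅

Liveness:
  b0: in=∅ out={d,i}
  b1: in={d,i} out={a,d,i}
  b2: in={a,d} out={a,d,i}
  b3: in={d,i} out={a,d,i}
  b4: in={a,d,i} out={i}
  b5: in={a,d,i} out={d,i}
  b6: in={i} out={i}
  b7: in=∅ out={i}
  b8: in={i} out=∅
  b9: in=∅ out=∅

Interfere edges:
  a: {d,i}
  d: {a,i,z}
  i: {a,d,z}
  z: {d,i}

N(a) = ["d", "i"]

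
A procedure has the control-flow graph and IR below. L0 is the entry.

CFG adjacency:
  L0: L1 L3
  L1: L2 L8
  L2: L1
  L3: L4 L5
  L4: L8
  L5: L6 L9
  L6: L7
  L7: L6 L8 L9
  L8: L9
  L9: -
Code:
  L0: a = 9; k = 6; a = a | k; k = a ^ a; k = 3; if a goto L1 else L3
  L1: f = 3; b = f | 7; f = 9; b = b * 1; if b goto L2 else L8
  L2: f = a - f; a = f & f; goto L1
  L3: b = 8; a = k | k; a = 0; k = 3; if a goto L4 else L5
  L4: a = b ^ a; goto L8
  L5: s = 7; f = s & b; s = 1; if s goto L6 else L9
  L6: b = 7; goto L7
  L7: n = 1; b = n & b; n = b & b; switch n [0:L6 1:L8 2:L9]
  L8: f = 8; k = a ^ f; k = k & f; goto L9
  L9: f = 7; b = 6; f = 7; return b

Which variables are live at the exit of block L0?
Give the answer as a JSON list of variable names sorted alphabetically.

Answer: ["a", "k"]

Analysis:
Per-block:
  L0: {a,k} / ∅
  L1: {b,f} / ∅
  L2: {a,f} / {a,f}
  L3: {a,b,k} / {k}
  L4: {a} / {a,b}
  L5: {f,s} / {b}
  L6: {b} / ∅
  L7: {b,n} / {b}
  L8: {f,k} / {a}
  L9: {b,f} / ∅

Backward fixpoint:
  L0: in=∅ out={a,k}
  L1: in={a} out={a,f}
  L2: in={a,f} out={a}
  L3: in={k} out={a,b}
  L4: in={a,b} out={a}
  L5: in={a,b} out={a}
  L6: in={a} out={a,b}
  L7: in={a,b} out={a}
  L8: in={a} out=∅
  L9: in=∅ out=∅

live-out(L0) = ["a", "k"]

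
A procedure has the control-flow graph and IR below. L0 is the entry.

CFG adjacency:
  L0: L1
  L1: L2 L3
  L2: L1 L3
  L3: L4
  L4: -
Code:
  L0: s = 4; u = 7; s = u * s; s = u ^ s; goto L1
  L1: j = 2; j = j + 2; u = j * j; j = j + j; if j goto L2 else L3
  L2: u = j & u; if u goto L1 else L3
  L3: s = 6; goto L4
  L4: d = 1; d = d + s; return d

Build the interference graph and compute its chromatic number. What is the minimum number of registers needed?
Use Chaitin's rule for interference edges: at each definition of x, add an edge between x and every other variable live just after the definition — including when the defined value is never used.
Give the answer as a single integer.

Answer: 2

Working:
Per-block:
  L0: def={s,u} ue=∅
  L1: def={j,u} ue=∅
  L2: def={u} ue={j,u}
  L3: def={s} ue=∅
  L4: def={d} ue={s}

Live sets:
  L0 li=∅ lo=∅
  L1 li=∅ lo={j,u}
  L2 li={j,u} lo=∅
  L3 li=∅ lo={s}
  L4 li={s} lo=∅

Interference:
  d — {s}
  j — {u}
  s — {d,u}
  u — {j,s}

Registers:
  clique {d,s} ⇒ need ≥ 2
  2-colouring: r0={j,s}  r1={d,u}
  χ = 2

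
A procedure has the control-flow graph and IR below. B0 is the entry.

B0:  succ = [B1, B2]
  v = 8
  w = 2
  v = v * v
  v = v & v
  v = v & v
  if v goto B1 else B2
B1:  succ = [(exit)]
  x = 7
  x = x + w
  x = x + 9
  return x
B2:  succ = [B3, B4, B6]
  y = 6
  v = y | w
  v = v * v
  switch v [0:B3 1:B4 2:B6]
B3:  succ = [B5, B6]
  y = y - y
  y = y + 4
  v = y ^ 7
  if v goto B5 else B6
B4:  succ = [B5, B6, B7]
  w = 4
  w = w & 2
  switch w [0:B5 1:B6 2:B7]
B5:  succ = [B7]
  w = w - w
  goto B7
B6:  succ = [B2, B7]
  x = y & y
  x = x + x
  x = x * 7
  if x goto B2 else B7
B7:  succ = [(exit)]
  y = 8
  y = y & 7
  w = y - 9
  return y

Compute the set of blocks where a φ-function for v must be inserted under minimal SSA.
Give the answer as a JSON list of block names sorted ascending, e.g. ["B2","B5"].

Answer: ["B2", "B5", "B6", "B7"]

Working:
idom tree: B1←B0 B2←B0 B3←B2 B4←B2 B5←B2 B6←B2 B7←B2
Dom at joins:
  B2: preds {B0,B6}: {B0} ∩ {B0,B2,B6} = {B0}; idom=B0
  B5: preds {B3,B4}: {B0,B2,B3} ∩ {B0,B2,B4} = {B0,B2}; idom=B2
  B6: preds {B2,B3,B4}: {B0,B2} ∩ {B0,B2,B3} ∩ {B0,B2,B4} = {B0,B2}; idom=B2
  B7: preds {B4,B5,B6}: {B0,B2,B4} ∩ {B0,B2,B5} ∩ {B0,B2,B6} = {B0,B2}; idom=B2

DF derivation:
  B2←B0: walk · to B0
  B2←B6: walk B6→B2 to B0
  B5←B3: walk B3 to B2
  B5←B4: walk B4 to B2
  B6←B2: walk · to B2
  B6←B3: walk B3 to B2
  B6←B4: walk B4 to B2
  B7←B4: walk B4 to B2
  B7←B5: walk B5 to B2
  B7←B6: walk B6 to B2
  DF(B0)=∅
  DF(B1)=∅
  DF(B2)={B2}
  DF(B3)={B5,B6}
  DF(B4)={B5,B6,B7}
  DF(B5)={B7}
  DF(B6)={B2,B7}
  DF(B7)=∅

φ for v: defs {B0,B2,B3}
  DF⁺ = {B2,B5,B6,B7}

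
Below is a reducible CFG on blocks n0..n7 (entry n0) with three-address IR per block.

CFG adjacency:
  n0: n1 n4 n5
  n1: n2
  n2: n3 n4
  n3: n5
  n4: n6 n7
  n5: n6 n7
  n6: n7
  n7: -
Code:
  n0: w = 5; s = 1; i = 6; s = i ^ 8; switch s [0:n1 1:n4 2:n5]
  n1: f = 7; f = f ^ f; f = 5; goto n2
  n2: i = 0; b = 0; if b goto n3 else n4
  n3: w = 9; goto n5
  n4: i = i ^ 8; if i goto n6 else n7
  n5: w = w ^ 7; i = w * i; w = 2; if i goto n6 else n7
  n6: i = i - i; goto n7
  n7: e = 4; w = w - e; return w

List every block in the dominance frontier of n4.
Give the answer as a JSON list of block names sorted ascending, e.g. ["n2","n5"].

idom tree: n1←n0 n2←n1 n3←n2 n4←n0 n5←n0 n6←n0 n7←n0
Join-block Dom:
  n4: preds {n0,n2}: {n0} ∩ {n0,n1,n2} = {n0}; idom=n0
  n5: preds {n0,n3}: {n0} ∩ {n0,n1,n2,n3} = {n0}; idom=n0
  n6: preds {n4,n5}: {n0,n4} ∩ {n0,n5} = {n0}; idom=n0
  n7: preds {n4,n5,n6}: {n0,n4} ∩ {n0,n5} ∩ {n0,n6} = {n0}; idom=n0

DF derivation:
  join n4 pred n0: · stop@n0
  join n4 pred n2: n2→n1 stop@n0
  join n5 pred n0: · stop@n0
  join n5 pred n3: n3→n2→n1 stop@n0
  join n6 pred n4: n4 stop@n0
  join n6 pred n5: n5 stop@n0
  join n7 pred n4: n4 stop@n0
  join n7 pred n5: n5 stop@n0
  join n7 pred n6: n6 stop@n0
  n0 → ∅
  n1 → {n4,n5}
  n2 → {n4,n5}
  n3 → {n5}
  n4 → {n6,n7}
  n5 → {n6,n7}
  n6 → {n7}
  n7 → ∅

DF(n4) = ["n6", "n7"]

Answer: ["n6", "n7"]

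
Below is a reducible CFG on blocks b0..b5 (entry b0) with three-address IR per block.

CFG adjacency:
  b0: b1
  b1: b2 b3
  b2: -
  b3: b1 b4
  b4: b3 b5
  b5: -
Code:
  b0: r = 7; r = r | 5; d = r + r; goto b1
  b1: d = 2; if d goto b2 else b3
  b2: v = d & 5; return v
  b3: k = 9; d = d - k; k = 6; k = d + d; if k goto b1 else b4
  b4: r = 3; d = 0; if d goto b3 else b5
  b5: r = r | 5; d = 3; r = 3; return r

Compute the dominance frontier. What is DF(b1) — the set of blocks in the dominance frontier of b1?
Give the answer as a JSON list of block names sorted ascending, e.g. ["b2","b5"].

Answer: ["b1"]

Working:
idom tree: b1←b0 b2←b1 b3←b1 b4←b3 b5←b4
Dom∩ at merges:
  b1: preds {b0,b3}: {b0} ∩ {b0,b1,b3} = {b0}; idom=b0
  b3: preds {b1,b4}: {b0,b1} ∩ {b0,b1,b3,b4} = {b0,b1}; idom=b1

DF walk-up:
  b1←b0: walk · to b0
  b1←b3: walk b3→b1 to b0
  b3←b1: walk · to b1
  b3←b4: walk b4→b3 to b1
  DF(b0)=∅
  DF(b1)={b1}
  DF(b2)=∅
  DF(b3)={b1,b3}
  DF(b4)={b3}
  DF(b5)=∅

DF(b1) = ["b1"]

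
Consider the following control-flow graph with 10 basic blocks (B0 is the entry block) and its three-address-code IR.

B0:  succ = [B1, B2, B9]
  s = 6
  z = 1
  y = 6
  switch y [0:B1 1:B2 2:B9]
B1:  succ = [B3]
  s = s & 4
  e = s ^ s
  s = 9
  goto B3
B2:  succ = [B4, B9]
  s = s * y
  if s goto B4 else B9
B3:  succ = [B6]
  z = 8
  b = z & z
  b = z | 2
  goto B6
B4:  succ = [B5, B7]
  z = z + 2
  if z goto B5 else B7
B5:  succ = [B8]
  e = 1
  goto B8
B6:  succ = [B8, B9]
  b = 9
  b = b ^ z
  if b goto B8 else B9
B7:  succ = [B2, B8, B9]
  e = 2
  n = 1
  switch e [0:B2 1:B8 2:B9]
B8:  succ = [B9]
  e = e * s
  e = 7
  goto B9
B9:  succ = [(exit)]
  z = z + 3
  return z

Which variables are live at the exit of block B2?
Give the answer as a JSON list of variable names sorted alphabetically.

Block summaries:
  B0: {s,y,z} / ∅
  B1: {e,s} / {s}
  B2: {s} / {s,y}
  B3: {b,z} / ∅
  B4: {z} / {z}
  B5: {e} / ∅
  B6: {b} / {z}
  B7: {e,n} / ∅
  B8: {e} / {e,s}
  B9: {z} / {z}

Liveness:
  live B0: ∅→{s,y,z}
  live B1: {s}→{e,s}
  live B2: {s,y,z}→{s,y,z}
  live B3: {e,s}→{e,s,z}
  live B4: {s,y,z}→{s,y,z}
  live B5: {s,z}→{e,s,z}
  live B6: {e,s,z}→{e,s,z}
  live B7: {s,y,z}→{e,s,y,z}
  live B8: {e,s,z}→{z}
  live B9: {z}→∅

live-out(B2) = ["s", "y", "z"]

Answer: ["s", "y", "z"]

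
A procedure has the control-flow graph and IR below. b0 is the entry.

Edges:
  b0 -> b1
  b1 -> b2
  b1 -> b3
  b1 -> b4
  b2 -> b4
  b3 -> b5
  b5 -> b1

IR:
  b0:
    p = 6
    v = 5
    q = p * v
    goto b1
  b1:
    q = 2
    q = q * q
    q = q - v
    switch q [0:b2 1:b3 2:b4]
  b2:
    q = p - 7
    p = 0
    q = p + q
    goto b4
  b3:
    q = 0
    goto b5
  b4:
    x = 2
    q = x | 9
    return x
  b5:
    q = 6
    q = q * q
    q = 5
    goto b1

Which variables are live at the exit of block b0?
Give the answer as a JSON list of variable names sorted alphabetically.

Per-block:
  b0 def {p,q,v} use ∅
  b1 def {q} use {v}
  b2 def {p,q} use {p}
  b3 def {q} use ∅
  b4 def {q,x} use ∅
  b5 def {q} use ∅

Backward fixpoint:
  b0: in=∅ out={p,v}
  b1: in={p,v} out={p,v}
  b2: in={p} out=∅
  b3: in={p,v} out={p,v}
  b4: in=∅ out=∅
  b5: in={p,v} out={p,v}

live-out(b0) = ["p", "v"]

Answer: ["p", "v"]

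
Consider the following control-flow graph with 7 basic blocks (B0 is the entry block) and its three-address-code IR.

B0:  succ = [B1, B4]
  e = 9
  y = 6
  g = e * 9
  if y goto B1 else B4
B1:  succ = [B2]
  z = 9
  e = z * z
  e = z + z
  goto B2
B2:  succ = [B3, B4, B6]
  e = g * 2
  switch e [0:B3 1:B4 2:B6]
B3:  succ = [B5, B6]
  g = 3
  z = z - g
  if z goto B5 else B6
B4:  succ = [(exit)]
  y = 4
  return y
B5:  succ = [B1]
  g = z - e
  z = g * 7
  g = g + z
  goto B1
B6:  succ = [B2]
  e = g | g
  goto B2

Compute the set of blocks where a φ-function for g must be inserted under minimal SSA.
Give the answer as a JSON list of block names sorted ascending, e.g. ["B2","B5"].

Answer: ["B1", "B2", "B4", "B6"]

Derivation:
idom tree: B1←B0 B2←B1 B3←B2 B4←B0 B5←B3 B6←B2
Dom∩ at merges:
  B1: preds {B0,B5}: {B0} ∩ {B0,B1,B2,B3,B5} = {B0}; idom=B0
  B2: preds {B1,B6}: {B0,B1} ∩ {B0,B1,B2,B6} = {B0,B1}; idom=B1
  B4: preds {B0,B2}: {B0} ∩ {B0,B1,B2} = {B0}; idom=B0
  B6: preds {B2,B3}: {B0,B1,B2} ∩ {B0,B1,B2,B3} = {B0,B1,B2}; idom=B2

Frontier:
  join B1 pred B0: · stop@B0
  join B1 pred B5: B5→B3→B2→B1 stop@B0
  join B2 pred B1: · stop@B1
  join B2 pred B6: B6→B2 stop@B1
  join B4 pred B0: · stop@B0
  join B4 pred B2: B2→B1 stop@B0
  join B6 pred B2: · stop@B2
  join B6 pred B3: B3 stop@B2
  B0: DF=∅
  B1: DF={B1,B4}
  B2: DF={B1,B2,B4}
  B3: DF={B1,B6}
  B4: DF=∅
  B5: DF={B1}
  B6: DF={B2}

φ for g: defs {B0,B3,B5}
  DF⁺ = {B1,B2,B4,B6}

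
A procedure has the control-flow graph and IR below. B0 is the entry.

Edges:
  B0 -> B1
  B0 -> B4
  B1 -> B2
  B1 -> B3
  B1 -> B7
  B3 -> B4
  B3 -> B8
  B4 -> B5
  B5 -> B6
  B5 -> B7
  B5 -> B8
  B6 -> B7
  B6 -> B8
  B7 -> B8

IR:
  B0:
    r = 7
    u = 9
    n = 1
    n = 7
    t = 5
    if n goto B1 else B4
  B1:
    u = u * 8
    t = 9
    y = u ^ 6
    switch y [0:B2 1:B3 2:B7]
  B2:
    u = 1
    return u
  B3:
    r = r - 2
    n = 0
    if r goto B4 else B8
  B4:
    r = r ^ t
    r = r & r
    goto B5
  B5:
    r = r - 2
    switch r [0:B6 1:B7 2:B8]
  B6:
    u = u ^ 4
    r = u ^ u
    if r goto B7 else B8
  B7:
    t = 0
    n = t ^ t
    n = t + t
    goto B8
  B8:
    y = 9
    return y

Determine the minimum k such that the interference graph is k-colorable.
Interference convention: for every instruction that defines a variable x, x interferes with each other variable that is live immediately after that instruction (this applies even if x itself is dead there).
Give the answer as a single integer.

Answer: 4

Working:
def/use:
  B0: def={n,r,t,u} ue=∅
  B1: def={t,u,y} ue={u}
  B2: def={u} ue=∅
  B3: def={n,r} ue={r}
  B4: def={r} ue={r,t}
  B5: def={r} ue={r}
  B6: def={r,u} ue={u}
  B7: def={n,t} ue=∅
  B8: def={y} ue=∅

Backward fixpoint:
  B0 li=∅ lo={r,t,u}
  B1 li={r,u} lo={r,t,u}
  B2 li=∅ lo=∅
  B3 li={r,t,u} lo={r,t,u}
  B4 li={r,t,u} lo={r,u}
  B5 li={r,u} lo={u}
  B6 li={u} lo=∅
  B7 li=∅ lo=∅
  B8 li=∅ lo=∅

Conflict graph:
  n↔{r,t,u}
  r↔{n,t,u,y}
  t↔{n,r,u,y}
  u↔{n,r,t,y}
  y↔{r,t,u}

Colouring:
  {n,r,t,u} pairwise interfere (4-clique) ⇒ χ ≥ 4
  assign n→c3 r→c0 t→c1 u→c2 y→c3 — no edge inside a register ⇒ χ ≤ 4
  χ = 4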